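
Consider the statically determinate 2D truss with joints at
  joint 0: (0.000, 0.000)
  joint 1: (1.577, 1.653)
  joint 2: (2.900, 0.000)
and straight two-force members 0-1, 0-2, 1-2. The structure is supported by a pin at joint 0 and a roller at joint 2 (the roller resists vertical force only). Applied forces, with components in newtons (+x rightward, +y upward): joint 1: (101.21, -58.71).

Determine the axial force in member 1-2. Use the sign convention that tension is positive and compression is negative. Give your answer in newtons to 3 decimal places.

-114.785

N=3 nodes, M=3 members, R=3 reactions → 2N=6, M+R=6
member 0 (0-1): L=2.2846, (cx,cy)=(0.6903,0.7235)
member 1 (0-2): L=2.9000, (cx,cy)=(1.0000,0.0000)
member 2 (1-2): L=2.1172, (cx,cy)=(0.6249,-0.7807)
solve A·x = −loads:
  F[0-1] = +42.7144 N (tension)
  F[0-2] = +71.7252 N (tension)
  F[1-2] = -114.7845 N (compression)
  Rx@0 = -101.2100 N
  Ry@0 = -30.9058 N
  Ry@2 = +89.6158 N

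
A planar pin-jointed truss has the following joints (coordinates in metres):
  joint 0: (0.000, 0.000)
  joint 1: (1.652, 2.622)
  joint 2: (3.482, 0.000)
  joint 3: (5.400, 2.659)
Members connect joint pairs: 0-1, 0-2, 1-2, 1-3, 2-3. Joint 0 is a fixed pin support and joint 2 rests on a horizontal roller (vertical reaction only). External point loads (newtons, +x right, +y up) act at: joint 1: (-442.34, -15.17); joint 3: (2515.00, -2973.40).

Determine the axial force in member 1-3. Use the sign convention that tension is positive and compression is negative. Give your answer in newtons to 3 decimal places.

4693.433

N=4 nodes, M=5 members, R=3 reactions → 2N=8, M+R=8
member 0 (0-1): L=3.0990, (cx,cy)=(0.5331,0.8461)
member 1 (0-2): L=3.4820, (cx,cy)=(1.0000,0.0000)
member 2 (1-2): L=3.1975, (cx,cy)=(0.5723,-0.8200)
member 3 (1-3): L=3.7482, (cx,cy)=(1.0000,0.0099)
member 4 (2-3): L=3.2786, (cx,cy)=(0.5850,0.8110)
solve A·x = −loads:
  F[0-1] = +3802.6866 N (tension)
  F[0-2] = +45.5619 N (tension)
  F[1-2] = -3885.4719 N (compression)
  F[1-3] = +4693.4325 N (tension)
  F[2-3] = -3723.3516 N (compression)
  Rx@0 = -2072.6600 N
  Ry@0 = -3217.3434 N
  Ry@2 = +6205.9134 N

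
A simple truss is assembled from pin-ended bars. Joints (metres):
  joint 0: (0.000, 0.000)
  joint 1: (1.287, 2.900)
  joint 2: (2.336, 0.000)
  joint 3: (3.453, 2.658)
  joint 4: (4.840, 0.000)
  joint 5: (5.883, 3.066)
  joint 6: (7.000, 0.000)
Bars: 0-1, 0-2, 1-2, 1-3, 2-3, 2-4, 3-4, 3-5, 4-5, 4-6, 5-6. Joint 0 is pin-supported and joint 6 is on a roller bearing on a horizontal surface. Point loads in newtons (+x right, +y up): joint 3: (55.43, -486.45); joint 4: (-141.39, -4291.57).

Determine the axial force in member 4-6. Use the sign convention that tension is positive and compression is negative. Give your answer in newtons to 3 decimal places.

1176.136

N=7 nodes, M=11 members, R=3 reactions → 2N=14, M+R=14
member 0 (0-1): L=3.1728, (cx,cy)=(0.4056,0.9140)
member 1 (0-2): L=2.3360, (cx,cy)=(1.0000,0.0000)
member 2 (1-2): L=3.0839, (cx,cy)=(0.3402,-0.9404)
member 3 (1-3): L=2.1795, (cx,cy)=(0.9938,-0.1110)
member 4 (2-3): L=2.8832, (cx,cy)=(0.3874,0.9219)
member 5 (2-4): L=2.5040, (cx,cy)=(1.0000,0.0000)
member 6 (3-4): L=2.9981, (cx,cy)=(0.4626,-0.8866)
member 7 (3-5): L=2.4640, (cx,cy)=(0.9862,0.1656)
member 8 (4-5): L=3.2385, (cx,cy)=(0.3221,0.9467)
member 9 (4-6): L=2.1600, (cx,cy)=(1.0000,0.0000)
member 10 (5-6): L=3.2631, (cx,cy)=(0.3423,-0.9396)
solve A·x = −loads:
  F[0-1] = -1695.4536 N (compression)
  F[0-2] = +601.7859 N (tension)
  F[1-2] = +1802.5284 N (tension)
  F[1-3] = -1308.9781 N (compression)
  F[2-3] = -1838.6351 N (compression)
  F[2-4] = +1927.2501 N (tension)
  F[3-4] = +742.4807 N (tension)
  F[3-5] = -2445.8924 N (compression)
  F[4-5] = +3837.7976 N (tension)
  F[4-6] = +1176.1363 N (tension)
  F[5-6] = -3435.8914 N (compression)
  Rx@0 = +85.9600 N
  Ry@0 = +1549.6995 N
  Ry@6 = +3228.3205 N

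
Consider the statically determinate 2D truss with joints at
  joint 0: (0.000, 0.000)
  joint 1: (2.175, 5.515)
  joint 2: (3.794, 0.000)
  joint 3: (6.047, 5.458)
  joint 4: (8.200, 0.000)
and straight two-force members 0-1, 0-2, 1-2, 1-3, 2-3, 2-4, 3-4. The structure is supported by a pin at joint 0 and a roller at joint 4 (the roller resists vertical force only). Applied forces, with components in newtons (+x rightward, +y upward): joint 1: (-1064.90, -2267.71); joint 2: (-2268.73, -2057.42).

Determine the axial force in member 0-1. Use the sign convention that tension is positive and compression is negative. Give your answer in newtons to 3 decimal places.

N=5 nodes, M=7 members, R=3 reactions → 2N=10, M+R=10
member 0 (0-1): L=5.9284, (cx,cy)=(0.3669,0.9303)
member 1 (0-2): L=3.7940, (cx,cy)=(1.0000,0.0000)
member 2 (1-2): L=5.7477, (cx,cy)=(0.2817,-0.9595)
member 3 (1-3): L=3.8724, (cx,cy)=(0.9999,-0.0147)
member 4 (2-3): L=5.9047, (cx,cy)=(0.3816,0.9243)
member 5 (2-4): L=4.4060, (cx,cy)=(1.0000,0.0000)
member 6 (3-4): L=5.8673, (cx,cy)=(0.3669,-0.9302)
solve A·x = −loads:
  F[0-1] = -3749.3578 N (compression)
  F[0-2] = -1958.0713 N (compression)
  F[1-2] = +1281.9988 N (tension)
  F[1-3] = -671.8404 N (compression)
  F[2-3] = +895.0451 N (tension)
  F[2-4] = +330.2552 N (tension)
  F[3-4] = -900.0025 N (compression)
  Rx@0 = +3333.6300 N
  Ry@0 = +3487.9108 N
  Ry@4 = +837.2192 N

-3749.358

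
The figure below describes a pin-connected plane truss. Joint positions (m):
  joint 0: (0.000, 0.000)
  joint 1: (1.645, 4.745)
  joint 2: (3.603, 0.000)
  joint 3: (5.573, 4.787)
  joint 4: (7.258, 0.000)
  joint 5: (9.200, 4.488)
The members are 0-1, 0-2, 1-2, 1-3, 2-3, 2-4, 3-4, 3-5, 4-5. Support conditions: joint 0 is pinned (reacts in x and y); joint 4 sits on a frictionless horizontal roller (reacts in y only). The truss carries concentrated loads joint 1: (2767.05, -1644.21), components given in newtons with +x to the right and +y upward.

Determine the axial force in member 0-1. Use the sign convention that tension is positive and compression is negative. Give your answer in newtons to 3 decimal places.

N=6 nodes, M=9 members, R=3 reactions → 2N=12, M+R=12
member 0 (0-1): L=5.0221, (cx,cy)=(0.3276,0.9448)
member 1 (0-2): L=3.6030, (cx,cy)=(1.0000,0.0000)
member 2 (1-2): L=5.1331, (cx,cy)=(0.3814,-0.9244)
member 3 (1-3): L=3.9282, (cx,cy)=(0.9999,0.0107)
member 4 (2-3): L=5.1765, (cx,cy)=(0.3806,0.9248)
member 5 (2-4): L=3.6550, (cx,cy)=(1.0000,0.0000)
member 6 (3-4): L=5.0749, (cx,cy)=(0.3320,-0.9433)
member 7 (3-5): L=3.6393, (cx,cy)=(0.9966,-0.0822)
member 8 (4-5): L=4.8901, (cx,cy)=(0.3971,0.9178)
solve A·x = −loads:
  F[0-1] = +568.8151 N (tension)
  F[0-2] = +2580.7317 N (tension)
  F[1-2] = -2379.4406 N (compression)
  F[1-3] = -1673.2007 N (compression)
  F[2-3] = +2378.5073 N (tension)
  F[2-4] = +767.9280 N (tension)
  F[3-4] = -2312.8526 N (compression)
  F[3-5] = -0.0000 N (tension)
  F[4-5] = +0.0000 N (tension)
  Rx@0 = -2767.0500 N
  Ry@0 = -537.4348 N
  Ry@4 = +2181.6448 N

568.815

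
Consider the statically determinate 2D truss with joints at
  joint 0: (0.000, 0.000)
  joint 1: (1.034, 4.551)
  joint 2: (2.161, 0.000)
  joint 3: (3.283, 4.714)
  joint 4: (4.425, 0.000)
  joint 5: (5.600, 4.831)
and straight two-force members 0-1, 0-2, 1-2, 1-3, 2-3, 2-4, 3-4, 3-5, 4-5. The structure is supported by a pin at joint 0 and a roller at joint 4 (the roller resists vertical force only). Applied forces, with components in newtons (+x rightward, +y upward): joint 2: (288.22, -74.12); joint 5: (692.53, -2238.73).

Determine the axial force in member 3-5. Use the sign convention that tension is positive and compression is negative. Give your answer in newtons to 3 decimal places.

N=6 nodes, M=9 members, R=3 reactions → 2N=12, M+R=12
member 0 (0-1): L=4.6670, (cx,cy)=(0.2216,0.9751)
member 1 (0-2): L=2.1610, (cx,cy)=(1.0000,0.0000)
member 2 (1-2): L=4.6885, (cx,cy)=(0.2404,-0.9707)
member 3 (1-3): L=2.2549, (cx,cy)=(0.9974,0.0723)
member 4 (2-3): L=4.8457, (cx,cy)=(0.2315,0.9728)
member 5 (2-4): L=2.2640, (cx,cy)=(1.0000,0.0000)
member 6 (3-4): L=4.8504, (cx,cy)=(0.2354,-0.9719)
member 7 (3-5): L=2.3200, (cx,cy)=(0.9987,0.0504)
member 8 (4-5): L=4.9718, (cx,cy)=(0.2363,0.9717)
solve A·x = −loads:
  F[0-1] = +1346.0660 N (tension)
  F[0-2] = +682.5206 N (tension)
  F[1-2] = -1306.5445 N (compression)
  F[1-3] = +613.8987 N (tension)
  F[2-3] = +1379.8551 N (tension)
  F[2-4] = -239.2628 N (compression)
  F[3-4] = -1361.7736 N (compression)
  F[3-5] = +1254.0135 N (tension)
  F[4-5] = -2369.0825 N (compression)
  Rx@0 = -980.7500 N
  Ry@0 = -1312.6130 N
  Ry@4 = +3625.4630 N

1254.013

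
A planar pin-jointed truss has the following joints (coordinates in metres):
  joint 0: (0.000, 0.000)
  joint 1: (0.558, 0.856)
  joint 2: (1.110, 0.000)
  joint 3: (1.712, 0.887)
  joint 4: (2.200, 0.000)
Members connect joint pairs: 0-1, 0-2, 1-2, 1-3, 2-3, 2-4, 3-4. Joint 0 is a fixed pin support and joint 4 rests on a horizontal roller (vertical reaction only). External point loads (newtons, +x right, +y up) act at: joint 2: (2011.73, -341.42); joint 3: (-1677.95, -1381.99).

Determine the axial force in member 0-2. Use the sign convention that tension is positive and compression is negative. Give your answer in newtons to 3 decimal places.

N=5 nodes, M=7 members, R=3 reactions → 2N=10, M+R=10
member 0 (0-1): L=1.0218, (cx,cy)=(0.5461,0.8377)
member 1 (0-2): L=1.1100, (cx,cy)=(1.0000,0.0000)
member 2 (1-2): L=1.0185, (cx,cy)=(0.5419,-0.8404)
member 3 (1-3): L=1.1544, (cx,cy)=(0.9996,0.0269)
member 4 (2-3): L=1.0720, (cx,cy)=(0.5616,0.8274)
member 5 (2-4): L=1.0900, (cx,cy)=(1.0000,0.0000)
member 6 (3-4): L=1.0124, (cx,cy)=(0.4820,-0.8762)
solve A·x = −loads:
  F[0-1] = -1375.4206 N (compression)
  F[0-2] = +1084.8816 N (tension)
  F[1-2] = +1324.0816 N (tension)
  F[1-3] = -1469.2147 N (compression)
  F[2-3] = -932.2296 N (compression)
  F[2-4] = +314.2469 N (tension)
  F[3-4] = -651.9207 N (compression)
  Rx@0 = -333.7800 N
  Ry@0 = +1152.2275 N
  Ry@4 = +571.1825 N

1084.882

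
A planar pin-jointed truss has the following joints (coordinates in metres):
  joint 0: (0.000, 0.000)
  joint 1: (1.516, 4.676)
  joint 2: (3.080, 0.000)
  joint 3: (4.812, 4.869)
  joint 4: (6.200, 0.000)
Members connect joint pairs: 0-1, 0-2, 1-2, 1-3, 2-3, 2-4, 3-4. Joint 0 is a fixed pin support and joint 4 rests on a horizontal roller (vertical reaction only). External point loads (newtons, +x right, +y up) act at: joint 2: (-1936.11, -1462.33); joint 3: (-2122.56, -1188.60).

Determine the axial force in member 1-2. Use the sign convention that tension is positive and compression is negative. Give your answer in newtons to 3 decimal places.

2707.742

N=5 nodes, M=7 members, R=3 reactions → 2N=10, M+R=10
member 0 (0-1): L=4.9156, (cx,cy)=(0.3084,0.9513)
member 1 (0-2): L=3.0800, (cx,cy)=(1.0000,0.0000)
member 2 (1-2): L=4.9306, (cx,cy)=(0.3172,-0.9484)
member 3 (1-3): L=3.3016, (cx,cy)=(0.9983,0.0585)
member 4 (2-3): L=5.1679, (cx,cy)=(0.3351,0.9422)
member 5 (2-4): L=3.1200, (cx,cy)=(1.0000,0.0000)
member 6 (3-4): L=5.0630, (cx,cy)=(0.2741,-0.9617)
solve A·x = −loads:
  F[0-1] = -2805.6297 N (compression)
  F[0-2] = -3193.3992 N (compression)
  F[1-2] = +2707.7418 N (tension)
  F[1-3] = -1727.1228 N (compression)
  F[2-3] = -1173.4446 N (compression)
  F[2-4] = -5.1140 N (compression)
  F[3-4] = +18.6542 N (tension)
  Rx@0 = +4058.6700 N
  Ry@0 = +2668.8695 N
  Ry@4 = -17.9395 N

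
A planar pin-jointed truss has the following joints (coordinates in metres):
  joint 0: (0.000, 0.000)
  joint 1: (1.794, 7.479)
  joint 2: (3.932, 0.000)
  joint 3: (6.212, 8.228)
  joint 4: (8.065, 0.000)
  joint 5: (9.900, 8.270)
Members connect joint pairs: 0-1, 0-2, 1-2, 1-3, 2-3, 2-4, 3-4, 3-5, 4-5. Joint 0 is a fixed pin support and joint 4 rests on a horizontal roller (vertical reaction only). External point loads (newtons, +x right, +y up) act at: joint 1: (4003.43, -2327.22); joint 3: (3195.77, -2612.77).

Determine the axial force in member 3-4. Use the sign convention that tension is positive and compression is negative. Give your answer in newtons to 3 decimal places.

N=6 nodes, M=9 members, R=3 reactions → 2N=12, M+R=12
member 0 (0-1): L=7.6912, (cx,cy)=(0.2333,0.9724)
member 1 (0-2): L=3.9320, (cx,cy)=(1.0000,0.0000)
member 2 (1-2): L=7.7786, (cx,cy)=(0.2749,-0.9615)
member 3 (1-3): L=4.4810, (cx,cy)=(0.9859,0.1671)
member 4 (2-3): L=8.5381, (cx,cy)=(0.2670,0.9637)
member 5 (2-4): L=4.1330, (cx,cy)=(1.0000,0.0000)
member 6 (3-4): L=8.4341, (cx,cy)=(0.2197,-0.9756)
member 7 (3-5): L=3.6882, (cx,cy)=(0.9999,0.0114)
member 8 (4-5): L=8.4711, (cx,cy)=(0.2166,0.9763)
solve A·x = −loads:
  F[0-1] = +4692.4882 N (tension)
  F[0-2] = +6104.6540 N (tension)
  F[1-2] = -7324.2236 N (compression)
  F[1-3] = -908.5519 N (compression)
  F[2-3] = +7307.5002 N (tension)
  F[2-4] = +2140.1472 N (tension)
  F[3-4] = -9741.0460 N (compression)
  F[3-5] = -0.0000 N (compression)
  F[4-5] = +0.0000 N (tension)
  Rx@0 = -7199.2000 N
  Ry@0 = -4563.0489 N
  Ry@4 = +9503.0389 N

-9741.046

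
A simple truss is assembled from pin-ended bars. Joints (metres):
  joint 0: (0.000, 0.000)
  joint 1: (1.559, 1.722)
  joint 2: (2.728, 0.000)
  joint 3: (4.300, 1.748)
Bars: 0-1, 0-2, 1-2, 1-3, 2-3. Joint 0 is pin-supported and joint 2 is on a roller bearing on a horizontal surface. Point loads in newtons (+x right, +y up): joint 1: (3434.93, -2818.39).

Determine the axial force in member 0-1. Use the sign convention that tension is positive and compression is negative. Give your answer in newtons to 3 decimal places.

1295.663

N=4 nodes, M=5 members, R=3 reactions → 2N=8, M+R=8
member 0 (0-1): L=2.3229, (cx,cy)=(0.6712,0.7413)
member 1 (0-2): L=2.7280, (cx,cy)=(1.0000,0.0000)
member 2 (1-2): L=2.0813, (cx,cy)=(0.5617,-0.8274)
member 3 (1-3): L=2.7411, (cx,cy)=(1.0000,0.0095)
member 4 (2-3): L=2.3509, (cx,cy)=(0.6687,0.7435)
solve A·x = −loads:
  F[0-1] = +1295.6628 N (tension)
  F[0-2] = +2565.3459 N (tension)
  F[1-2] = -4567.3877 N (compression)
  F[1-3] = +0.0000 N (tension)
  F[2-3] = -0.0000 N (compression)
  Rx@0 = -3434.9300 N
  Ry@0 = -960.5028 N
  Ry@2 = +3778.8928 N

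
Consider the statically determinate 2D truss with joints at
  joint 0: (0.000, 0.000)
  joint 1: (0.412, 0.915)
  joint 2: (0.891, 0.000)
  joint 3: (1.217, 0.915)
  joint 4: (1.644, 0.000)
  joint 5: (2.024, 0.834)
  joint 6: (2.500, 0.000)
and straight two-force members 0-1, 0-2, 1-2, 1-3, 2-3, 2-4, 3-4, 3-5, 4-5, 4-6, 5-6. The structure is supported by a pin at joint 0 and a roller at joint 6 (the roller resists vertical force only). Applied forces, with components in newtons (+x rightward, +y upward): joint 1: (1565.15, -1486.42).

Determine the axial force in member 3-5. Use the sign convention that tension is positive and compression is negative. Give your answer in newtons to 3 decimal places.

-806.704

N=7 nodes, M=11 members, R=3 reactions → 2N=14, M+R=14
member 0 (0-1): L=1.0035, (cx,cy)=(0.4106,0.9118)
member 1 (0-2): L=0.8910, (cx,cy)=(1.0000,0.0000)
member 2 (1-2): L=1.0328, (cx,cy)=(0.4638,-0.8859)
member 3 (1-3): L=0.8050, (cx,cy)=(1.0000,0.0000)
member 4 (2-3): L=0.9713, (cx,cy)=(0.3356,0.9420)
member 5 (2-4): L=0.7530, (cx,cy)=(1.0000,0.0000)
member 6 (3-4): L=1.0097, (cx,cy)=(0.4229,-0.9062)
member 7 (3-5): L=0.8111, (cx,cy)=(0.9950,-0.0999)
member 8 (4-5): L=0.9165, (cx,cy)=(0.4146,0.9100)
member 9 (4-6): L=0.8560, (cx,cy)=(1.0000,0.0000)
member 10 (5-6): L=0.9603, (cx,cy)=(0.4957,-0.8685)
solve A·x = −loads:
  F[0-1] = -733.2665 N (compression)
  F[0-2] = +1866.2086 N (tension)
  F[1-2] = -923.0897 N (compression)
  F[1-3] = -1438.0889 N (compression)
  F[2-3] = +868.1622 N (tension)
  F[2-4] = +1146.7172 N (tension)
  F[3-4] = -813.5678 N (compression)
  F[3-5] = -806.7044 N (compression)
  F[4-5] = +810.1621 N (tension)
  F[4-6] = +466.7579 N (tension)
  F[5-6] = -941.6321 N (compression)
  Rx@0 = -1565.1500 N
  Ry@0 = +668.6131 N
  Ry@6 = +817.8069 N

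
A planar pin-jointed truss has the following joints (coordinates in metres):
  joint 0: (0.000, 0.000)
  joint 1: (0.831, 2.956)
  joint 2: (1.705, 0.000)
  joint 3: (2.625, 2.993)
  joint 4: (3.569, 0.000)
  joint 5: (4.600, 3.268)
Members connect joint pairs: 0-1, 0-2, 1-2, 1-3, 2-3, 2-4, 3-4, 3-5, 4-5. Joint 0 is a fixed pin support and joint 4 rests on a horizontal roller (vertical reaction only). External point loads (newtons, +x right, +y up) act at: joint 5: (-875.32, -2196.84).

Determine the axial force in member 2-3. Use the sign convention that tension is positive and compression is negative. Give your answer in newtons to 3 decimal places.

-172.524

N=6 nodes, M=9 members, R=3 reactions → 2N=12, M+R=12
member 0 (0-1): L=3.0706, (cx,cy)=(0.2706,0.9627)
member 1 (0-2): L=1.7050, (cx,cy)=(1.0000,0.0000)
member 2 (1-2): L=3.0825, (cx,cy)=(0.2835,-0.9590)
member 3 (1-3): L=1.7944, (cx,cy)=(0.9998,0.0206)
member 4 (2-3): L=3.1312, (cx,cy)=(0.2938,0.9559)
member 5 (2-4): L=1.8640, (cx,cy)=(1.0000,0.0000)
member 6 (3-4): L=3.1383, (cx,cy)=(0.3008,-0.9537)
member 7 (3-5): L=1.9941, (cx,cy)=(0.9904,0.1379)
member 8 (4-5): L=3.4268, (cx,cy)=(0.3009,0.9537)
solve A·x = −loads:
  F[0-1] = -173.3515 N (compression)
  F[0-2] = -828.4055 N (compression)
  F[1-2] = +171.9666 N (tension)
  F[1-3] = -95.6936 N (compression)
  F[2-3] = -172.5242 N (compression)
  F[2-4] = -728.9563 N (compression)
  F[3-4] = +147.1544 N (tension)
  F[3-5] = -192.4662 N (compression)
  F[4-5] = -2275.7402 N (compression)
  Rx@0 = +875.3200 N
  Ry@0 = +166.8825 N
  Ry@4 = +2029.9575 N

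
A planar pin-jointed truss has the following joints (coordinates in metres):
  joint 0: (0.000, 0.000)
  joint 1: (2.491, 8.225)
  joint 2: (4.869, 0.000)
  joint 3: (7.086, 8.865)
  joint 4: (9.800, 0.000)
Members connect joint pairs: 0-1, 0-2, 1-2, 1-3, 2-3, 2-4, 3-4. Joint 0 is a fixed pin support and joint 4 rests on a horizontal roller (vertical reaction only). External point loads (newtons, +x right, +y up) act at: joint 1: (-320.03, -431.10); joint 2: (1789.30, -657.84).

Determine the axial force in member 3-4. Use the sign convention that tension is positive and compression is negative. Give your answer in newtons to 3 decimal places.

-175.510

N=5 nodes, M=7 members, R=3 reactions → 2N=10, M+R=10
member 0 (0-1): L=8.5939, (cx,cy)=(0.2899,0.9571)
member 1 (0-2): L=4.8690, (cx,cy)=(1.0000,0.0000)
member 2 (1-2): L=8.5619, (cx,cy)=(0.2777,-0.9607)
member 3 (1-3): L=4.6394, (cx,cy)=(0.9904,0.1380)
member 4 (2-3): L=9.1380, (cx,cy)=(0.2426,0.9701)
member 5 (2-4): L=4.9310, (cx,cy)=(1.0000,0.0000)
member 6 (3-4): L=9.2711, (cx,cy)=(0.2927,-0.9562)
solve A·x = −loads:
  F[0-1] = -962.4359 N (compression)
  F[0-2] = +1748.2375 N (tension)
  F[1-2] = +496.0657 N (tension)
  F[1-3] = -97.6500 N (compression)
  F[2-3] = +186.8751 N (tension)
  F[2-4] = +51.3780 N (tension)
  F[3-4] = -175.5096 N (compression)
  Rx@0 = -1469.2700 N
  Ry@0 = +921.1189 N
  Ry@4 = +167.8211 N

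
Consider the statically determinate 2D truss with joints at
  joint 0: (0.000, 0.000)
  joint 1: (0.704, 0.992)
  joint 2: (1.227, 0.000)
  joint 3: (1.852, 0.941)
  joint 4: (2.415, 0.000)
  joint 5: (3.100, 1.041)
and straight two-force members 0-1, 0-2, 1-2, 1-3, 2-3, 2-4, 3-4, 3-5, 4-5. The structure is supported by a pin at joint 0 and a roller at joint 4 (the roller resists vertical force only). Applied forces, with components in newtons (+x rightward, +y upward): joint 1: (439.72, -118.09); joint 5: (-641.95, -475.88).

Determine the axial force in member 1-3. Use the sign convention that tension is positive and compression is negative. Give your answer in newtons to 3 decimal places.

-443.666

N=6 nodes, M=9 members, R=3 reactions → 2N=12, M+R=12
member 0 (0-1): L=1.2164, (cx,cy)=(0.5787,0.8155)
member 1 (0-2): L=1.2270, (cx,cy)=(1.0000,0.0000)
member 2 (1-2): L=1.1214, (cx,cy)=(0.4664,-0.8846)
member 3 (1-3): L=1.1491, (cx,cy)=(0.9990,-0.0444)
member 4 (2-3): L=1.1296, (cx,cy)=(0.5533,0.8330)
member 5 (2-4): L=1.1880, (cx,cy)=(1.0000,0.0000)
member 6 (3-4): L=1.0966, (cx,cy)=(0.5134,-0.8581)
member 7 (3-5): L=1.2520, (cx,cy)=(0.9968,0.0799)
member 8 (4-5): L=1.2462, (cx,cy)=(0.5497,0.8354)
solve A·x = −loads:
  F[0-1] = -54.9097 N (compression)
  F[0-2] = -170.4512 N (compression)
  F[1-2] = -60.6160 N (compression)
  F[1-3] = -443.6664 N (compression)
  F[2-3] = +64.3699 N (tension)
  F[2-4] = -234.3346 N (compression)
  F[3-4] = -117.8418 N (compression)
  F[3-5] = -348.2253 N (compression)
  F[4-5] = -536.3698 N (compression)
  Rx@0 = +202.2300 N
  Ry@0 = +44.7793 N
  Ry@4 = +549.1907 N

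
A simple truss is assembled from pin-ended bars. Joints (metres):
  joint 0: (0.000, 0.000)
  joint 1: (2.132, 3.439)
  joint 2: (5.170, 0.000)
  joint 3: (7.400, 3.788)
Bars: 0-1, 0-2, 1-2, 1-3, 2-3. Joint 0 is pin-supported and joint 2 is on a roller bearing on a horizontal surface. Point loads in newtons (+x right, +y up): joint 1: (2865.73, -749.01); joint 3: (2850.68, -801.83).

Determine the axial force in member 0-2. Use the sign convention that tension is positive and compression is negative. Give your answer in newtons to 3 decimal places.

3298.229

N=4 nodes, M=5 members, R=3 reactions → 2N=8, M+R=8
member 0 (0-1): L=4.0463, (cx,cy)=(0.5269,0.8499)
member 1 (0-2): L=5.1700, (cx,cy)=(1.0000,0.0000)
member 2 (1-2): L=4.5887, (cx,cy)=(0.6621,-0.7494)
member 3 (1-3): L=5.2795, (cx,cy)=(0.9978,0.0661)
member 4 (2-3): L=4.3957, (cx,cy)=(0.5073,0.8618)
solve A·x = −loads:
  F[0-1] = +4589.3835 N (tension)
  F[0-2] = +3298.2292 N (tension)
  F[1-2] = -5898.4210 N (compression)
  F[1-3] = +3465.1456 N (tension)
  F[2-3] = -1196.2635 N (compression)
  Rx@0 = -5716.4100 N
  Ry@0 = -3900.6209 N
  Ry@2 = +5451.4609 N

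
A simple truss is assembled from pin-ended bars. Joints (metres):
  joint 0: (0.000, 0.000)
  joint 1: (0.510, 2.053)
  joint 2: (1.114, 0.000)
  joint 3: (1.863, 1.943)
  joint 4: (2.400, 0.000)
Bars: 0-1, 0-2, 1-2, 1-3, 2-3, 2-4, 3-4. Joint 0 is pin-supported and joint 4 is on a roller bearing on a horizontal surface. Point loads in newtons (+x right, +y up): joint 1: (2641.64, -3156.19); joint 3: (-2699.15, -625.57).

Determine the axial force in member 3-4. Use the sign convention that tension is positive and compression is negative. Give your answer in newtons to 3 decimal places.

N=5 nodes, M=7 members, R=3 reactions → 2N=10, M+R=10
member 0 (0-1): L=2.1154, (cx,cy)=(0.2411,0.9705)
member 1 (0-2): L=1.1140, (cx,cy)=(1.0000,0.0000)
member 2 (1-2): L=2.1400, (cx,cy)=(0.2822,-0.9593)
member 3 (1-3): L=1.3575, (cx,cy)=(0.9967,-0.0810)
member 4 (2-3): L=2.0824, (cx,cy)=(0.3597,0.9331)
member 5 (2-4): L=1.2860, (cx,cy)=(1.0000,0.0000)
member 6 (3-4): L=2.0158, (cx,cy)=(0.2664,-0.9639)
solve A·x = −loads:
  F[0-1] = -2628.4876 N (compression)
  F[0-2] = +576.1904 N (tension)
  F[1-2] = -361.9698 N (compression)
  F[1-3] = -3183.6471 N (compression)
  F[2-3] = +372.1608 N (tension)
  F[2-4] = +340.1659 N (tension)
  F[3-4] = -1276.9472 N (compression)
  Rx@0 = +57.5100 N
  Ry@0 = +2550.9549 N
  Ry@4 = +1230.8051 N

-1276.947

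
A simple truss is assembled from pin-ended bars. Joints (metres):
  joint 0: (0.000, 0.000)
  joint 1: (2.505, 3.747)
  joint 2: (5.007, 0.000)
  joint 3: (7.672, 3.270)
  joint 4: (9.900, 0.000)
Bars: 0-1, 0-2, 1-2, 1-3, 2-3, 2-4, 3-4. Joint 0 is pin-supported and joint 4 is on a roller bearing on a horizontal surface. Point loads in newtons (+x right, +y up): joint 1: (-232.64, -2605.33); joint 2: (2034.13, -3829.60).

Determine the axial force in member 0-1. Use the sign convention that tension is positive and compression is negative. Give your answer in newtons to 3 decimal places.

-4723.625

N=5 nodes, M=7 members, R=3 reactions → 2N=10, M+R=10
member 0 (0-1): L=4.5072, (cx,cy)=(0.5558,0.8313)
member 1 (0-2): L=5.0070, (cx,cy)=(1.0000,0.0000)
member 2 (1-2): L=4.5056, (cx,cy)=(0.5553,-0.8316)
member 3 (1-3): L=5.1890, (cx,cy)=(0.9958,-0.0919)
member 4 (2-3): L=4.2184, (cx,cy)=(0.6318,0.7752)
member 5 (2-4): L=4.8930, (cx,cy)=(1.0000,0.0000)
member 6 (3-4): L=3.9569, (cx,cy)=(0.5631,-0.8264)
solve A·x = −loads:
  F[0-1] = -4723.6246 N (compression)
  F[0-2] = +4426.7621 N (tension)
  F[1-2] = +1976.5532 N (tension)
  F[1-3] = -3505.0821 N (compression)
  F[2-3] = +2819.7909 N (tension)
  F[2-4] = +1708.8324 N (tension)
  F[3-4] = -3034.8480 N (compression)
  Rx@0 = -1801.4900 N
  Ry@0 = +3926.9041 N
  Ry@4 = +2508.0259 N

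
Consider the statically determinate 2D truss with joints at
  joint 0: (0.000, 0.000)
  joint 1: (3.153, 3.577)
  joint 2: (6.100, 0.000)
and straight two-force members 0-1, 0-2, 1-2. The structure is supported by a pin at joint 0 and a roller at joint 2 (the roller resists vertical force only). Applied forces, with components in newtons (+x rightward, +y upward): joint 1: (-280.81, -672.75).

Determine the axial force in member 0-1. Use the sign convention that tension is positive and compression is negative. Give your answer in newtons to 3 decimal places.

N=3 nodes, M=3 members, R=3 reactions → 2N=6, M+R=6
member 0 (0-1): L=4.7683, (cx,cy)=(0.6612,0.7502)
member 1 (0-2): L=6.1000, (cx,cy)=(1.0000,0.0000)
member 2 (1-2): L=4.6346, (cx,cy)=(0.6359,-0.7718)
solve A·x = −loads:
  F[0-1] = -652.7610 N (compression)
  F[0-2] = +150.8263 N (tension)
  F[1-2] = -237.1982 N (compression)
  Rx@0 = +280.8100 N
  Ry@0 = +489.6806 N
  Ry@2 = +183.0694 N

-652.761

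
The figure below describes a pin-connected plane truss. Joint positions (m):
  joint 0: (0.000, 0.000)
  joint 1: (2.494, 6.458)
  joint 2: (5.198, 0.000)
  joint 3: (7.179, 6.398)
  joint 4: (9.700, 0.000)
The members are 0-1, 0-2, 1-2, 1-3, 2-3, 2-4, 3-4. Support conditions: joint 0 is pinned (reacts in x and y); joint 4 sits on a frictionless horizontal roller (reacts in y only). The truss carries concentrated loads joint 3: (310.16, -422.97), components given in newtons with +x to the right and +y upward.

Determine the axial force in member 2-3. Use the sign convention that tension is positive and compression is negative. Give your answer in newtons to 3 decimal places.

N=5 nodes, M=7 members, R=3 reactions → 2N=10, M+R=10
member 0 (0-1): L=6.9228, (cx,cy)=(0.3603,0.9329)
member 1 (0-2): L=5.1980, (cx,cy)=(1.0000,0.0000)
member 2 (1-2): L=7.0012, (cx,cy)=(0.3862,-0.9224)
member 3 (1-3): L=4.6854, (cx,cy)=(0.9999,-0.0128)
member 4 (2-3): L=6.6977, (cx,cy)=(0.2958,0.9553)
member 5 (2-4): L=4.5020, (cx,cy)=(1.0000,0.0000)
member 6 (3-4): L=6.8768, (cx,cy)=(0.3666,-0.9304)
solve A·x = −loads:
  F[0-1] = +101.4619 N (tension)
  F[0-2] = +273.6077 N (tension)
  F[1-2] = -103.6743 N (compression)
  F[1-3] = +76.5994 N (tension)
  F[2-3] = +100.1091 N (tension)
  F[2-4] = +203.9571 N (tension)
  F[3-4] = -556.3525 N (compression)
  Rx@0 = -310.1600 N
  Ry@0 = -94.6491 N
  Ry@4 = +517.6191 N

100.109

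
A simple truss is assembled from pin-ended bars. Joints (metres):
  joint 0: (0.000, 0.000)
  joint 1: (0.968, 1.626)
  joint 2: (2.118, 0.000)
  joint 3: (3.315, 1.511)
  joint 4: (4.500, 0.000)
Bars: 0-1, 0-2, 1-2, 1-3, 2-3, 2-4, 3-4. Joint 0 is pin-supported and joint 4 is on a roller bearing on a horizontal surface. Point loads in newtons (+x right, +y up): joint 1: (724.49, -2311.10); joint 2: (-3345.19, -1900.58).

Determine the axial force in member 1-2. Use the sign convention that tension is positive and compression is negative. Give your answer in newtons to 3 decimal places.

453.263

N=5 nodes, M=7 members, R=3 reactions → 2N=10, M+R=10
member 0 (0-1): L=1.8923, (cx,cy)=(0.5115,0.8593)
member 1 (0-2): L=2.1180, (cx,cy)=(1.0000,0.0000)
member 2 (1-2): L=1.9916, (cx,cy)=(0.5774,-0.8164)
member 3 (1-3): L=2.3498, (cx,cy)=(0.9988,-0.0489)
member 4 (2-3): L=1.9277, (cx,cy)=(0.6210,0.7838)
member 5 (2-4): L=2.3820, (cx,cy)=(1.0000,0.0000)
member 6 (3-4): L=1.9202, (cx,cy)=(0.6171,-0.7869)
solve A·x = −loads:
  F[0-1] = -2977.2311 N (compression)
  F[0-2] = -1097.7284 N (compression)
  F[1-2] = +453.2634 N (tension)
  F[1-3] = -2512.2007 N (compression)
  F[2-3] = +1952.5753 N (tension)
  F[2-4] = +1296.7283 N (tension)
  F[3-4] = -2101.2976 N (compression)
  Rx@0 = +2620.7000 N
  Ry@0 = +2558.2147 N
  Ry@4 = +1653.4653 N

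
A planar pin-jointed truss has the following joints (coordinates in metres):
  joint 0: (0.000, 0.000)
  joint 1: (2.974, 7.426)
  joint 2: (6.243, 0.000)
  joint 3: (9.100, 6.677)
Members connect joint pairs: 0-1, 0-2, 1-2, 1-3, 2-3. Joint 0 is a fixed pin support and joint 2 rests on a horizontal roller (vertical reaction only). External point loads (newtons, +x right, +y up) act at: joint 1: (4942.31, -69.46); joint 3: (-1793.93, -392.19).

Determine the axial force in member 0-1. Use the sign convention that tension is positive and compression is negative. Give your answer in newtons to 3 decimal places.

N=4 nodes, M=5 members, R=3 reactions → 2N=8, M+R=8
member 0 (0-1): L=7.9994, (cx,cy)=(0.3718,0.9283)
member 1 (0-2): L=6.2430, (cx,cy)=(1.0000,0.0000)
member 2 (1-2): L=8.1137, (cx,cy)=(0.4029,-0.9152)
member 3 (1-3): L=6.1716, (cx,cy)=(0.9926,-0.1214)
member 4 (2-3): L=7.2626, (cx,cy)=(0.3934,0.9194)
solve A·x = −loads:
  F[0-1] = +4420.1360 N (tension)
  F[0-2] = +1505.0680 N (tension)
  F[1-2] = -4352.7542 N (compression)
  F[1-3] = -1556.7819 N (compression)
  F[2-3] = -632.0876 N (compression)
  Rx@0 = -3148.3800 N
  Ry@0 = -4103.3070 N
  Ry@2 = +4564.9570 N

4420.136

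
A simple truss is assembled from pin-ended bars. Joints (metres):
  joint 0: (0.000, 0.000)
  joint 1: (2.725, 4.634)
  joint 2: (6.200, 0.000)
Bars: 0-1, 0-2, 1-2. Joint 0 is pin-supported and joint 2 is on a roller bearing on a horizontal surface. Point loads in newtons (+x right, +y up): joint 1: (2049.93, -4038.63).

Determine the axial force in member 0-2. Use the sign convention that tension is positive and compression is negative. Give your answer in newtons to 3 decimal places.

2480.043

N=3 nodes, M=3 members, R=3 reactions → 2N=6, M+R=6
member 0 (0-1): L=5.3758, (cx,cy)=(0.5069,0.8620)
member 1 (0-2): L=6.2000, (cx,cy)=(1.0000,0.0000)
member 2 (1-2): L=5.7922, (cx,cy)=(0.5999,-0.8000)
solve A·x = −loads:
  F[0-1] = -848.5204 N (compression)
  F[0-2] = +2480.0434 N (tension)
  F[1-2] = -4133.7864 N (compression)
  Rx@0 = -2049.9300 N
  Ry@0 = +731.4296 N
  Ry@2 = +3307.2004 N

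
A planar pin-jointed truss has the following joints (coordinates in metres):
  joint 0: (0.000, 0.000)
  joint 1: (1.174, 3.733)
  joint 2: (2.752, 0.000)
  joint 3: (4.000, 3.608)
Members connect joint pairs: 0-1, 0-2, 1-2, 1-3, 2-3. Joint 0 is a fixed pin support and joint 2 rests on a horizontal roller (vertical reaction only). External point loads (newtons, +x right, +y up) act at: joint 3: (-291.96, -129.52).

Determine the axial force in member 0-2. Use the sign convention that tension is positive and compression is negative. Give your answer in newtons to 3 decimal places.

-190.053

N=4 nodes, M=5 members, R=3 reactions → 2N=8, M+R=8
member 0 (0-1): L=3.9133, (cx,cy)=(0.3000,0.9539)
member 1 (0-2): L=2.7520, (cx,cy)=(1.0000,0.0000)
member 2 (1-2): L=4.0528, (cx,cy)=(0.3894,-0.9211)
member 3 (1-3): L=2.8288, (cx,cy)=(0.9990,-0.0442)
member 4 (2-3): L=3.8177, (cx,cy)=(0.3269,0.9451)
solve A·x = −loads:
  F[0-1] = -339.6841 N (compression)
  F[0-2] = -190.0527 N (compression)
  F[1-2] = +363.4892 N (tension)
  F[1-3] = -243.6728 N (compression)
  F[2-3] = -148.4430 N (compression)
  Rx@0 = +291.9600 N
  Ry@0 = +324.0373 N
  Ry@2 = -194.5173 N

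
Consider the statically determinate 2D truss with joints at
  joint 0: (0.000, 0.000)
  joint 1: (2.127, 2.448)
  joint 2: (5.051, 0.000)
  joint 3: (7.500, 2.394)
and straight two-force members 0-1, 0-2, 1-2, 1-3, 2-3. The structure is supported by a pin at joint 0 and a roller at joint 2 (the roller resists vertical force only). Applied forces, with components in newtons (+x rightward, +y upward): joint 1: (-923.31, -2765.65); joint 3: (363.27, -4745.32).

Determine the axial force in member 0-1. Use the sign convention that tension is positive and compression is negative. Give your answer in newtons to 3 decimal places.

N=4 nodes, M=5 members, R=3 reactions → 2N=8, M+R=8
member 0 (0-1): L=3.2430, (cx,cy)=(0.6559,0.7549)
member 1 (0-2): L=5.0510, (cx,cy)=(1.0000,0.0000)
member 2 (1-2): L=3.8135, (cx,cy)=(0.7668,-0.6419)
member 3 (1-3): L=5.3733, (cx,cy)=(0.9999,-0.0100)
member 4 (2-3): L=3.4247, (cx,cy)=(0.7151,0.6990)
solve A·x = −loads:
  F[0-1] = +562.2961 N (tension)
  F[0-2] = -928.8393 N (compression)
  F[1-2] = -5050.3611 N (compression)
  F[1-3] = +5164.7732 N (tension)
  F[2-3] = -6714.1698 N (compression)
  Rx@0 = +560.0400 N
  Ry@0 = -424.4573 N
  Ry@2 = +7935.4273 N

562.296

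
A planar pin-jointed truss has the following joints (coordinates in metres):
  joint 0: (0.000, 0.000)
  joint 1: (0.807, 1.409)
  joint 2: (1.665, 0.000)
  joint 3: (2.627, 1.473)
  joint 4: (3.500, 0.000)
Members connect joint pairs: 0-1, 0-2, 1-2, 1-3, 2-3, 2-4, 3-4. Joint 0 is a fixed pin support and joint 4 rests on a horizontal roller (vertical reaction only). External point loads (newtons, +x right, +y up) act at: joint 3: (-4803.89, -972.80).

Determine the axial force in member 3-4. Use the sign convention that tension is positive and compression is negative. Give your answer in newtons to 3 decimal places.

1501.396

N=5 nodes, M=7 members, R=3 reactions → 2N=10, M+R=10
member 0 (0-1): L=1.6237, (cx,cy)=(0.4970,0.8678)
member 1 (0-2): L=1.6650, (cx,cy)=(1.0000,0.0000)
member 2 (1-2): L=1.6497, (cx,cy)=(0.5201,-0.8541)
member 3 (1-3): L=1.8211, (cx,cy)=(0.9994,0.0351)
member 4 (2-3): L=1.7593, (cx,cy)=(0.5468,0.8373)
member 5 (2-4): L=1.8350, (cx,cy)=(1.0000,0.0000)
member 6 (3-4): L=1.7123, (cx,cy)=(0.5099,-0.8603)
solve A·x = −loads:
  F[0-1] = -2609.5021 N (compression)
  F[0-2] = -3506.9651 N (compression)
  F[1-2] = +2543.3336 N (tension)
  F[1-3] = -2621.3339 N (compression)
  F[2-3] = -2594.5035 N (compression)
  F[2-4] = -765.4874 N (compression)
  F[3-4] = +1501.3960 N (tension)
  Rx@0 = +4803.8900 N
  Ry@0 = +2264.3955 N
  Ry@4 = -1291.5955 N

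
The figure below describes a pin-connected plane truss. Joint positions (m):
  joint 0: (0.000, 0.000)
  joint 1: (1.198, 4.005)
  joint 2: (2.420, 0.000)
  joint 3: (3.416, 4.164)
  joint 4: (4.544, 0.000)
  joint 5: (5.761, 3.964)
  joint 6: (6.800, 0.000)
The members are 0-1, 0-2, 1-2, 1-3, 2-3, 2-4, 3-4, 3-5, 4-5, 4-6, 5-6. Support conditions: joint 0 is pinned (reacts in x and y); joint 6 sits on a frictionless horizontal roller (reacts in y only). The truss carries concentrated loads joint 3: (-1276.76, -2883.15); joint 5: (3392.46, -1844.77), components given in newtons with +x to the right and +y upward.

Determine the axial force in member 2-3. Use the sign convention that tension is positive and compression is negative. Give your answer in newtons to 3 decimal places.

-512.875

N=7 nodes, M=11 members, R=3 reactions → 2N=14, M+R=14
member 0 (0-1): L=4.1803, (cx,cy)=(0.2866,0.9581)
member 1 (0-2): L=2.4200, (cx,cy)=(1.0000,0.0000)
member 2 (1-2): L=4.1873, (cx,cy)=(0.2918,-0.9565)
member 3 (1-3): L=2.2237, (cx,cy)=(0.9974,0.0715)
member 4 (2-3): L=4.2815, (cx,cy)=(0.2326,0.9726)
member 5 (2-4): L=2.1240, (cx,cy)=(1.0000,0.0000)
member 6 (3-4): L=4.3141, (cx,cy)=(0.2615,-0.9652)
member 7 (3-5): L=2.3535, (cx,cy)=(0.9964,-0.0850)
member 8 (4-5): L=4.1466, (cx,cy)=(0.2935,0.9560)
member 9 (4-6): L=2.2560, (cx,cy)=(1.0000,0.0000)
member 10 (5-6): L=4.0979, (cx,cy)=(0.2535,-0.9673)
solve A·x = −loads:
  F[0-1] = -543.6885 N (compression)
  F[0-2] = +2271.5101 N (tension)
  F[1-2] = +521.5066 N (tension)
  F[1-3] = -308.7950 N (compression)
  F[2-3] = -512.8752 N (compression)
  F[2-4] = +2543.0152 N (tension)
  F[3-4] = -2582.1224 N (compression)
  F[3-5] = +1530.1258 N (tension)
  F[4-5] = +2607.1084 N (tension)
  F[4-6] = +1102.7019 N (tension)
  F[5-6] = -4349.1495 N (compression)
  Rx@0 = -2115.7000 N
  Ry@0 = +520.8842 N
  Ry@6 = +4207.0358 N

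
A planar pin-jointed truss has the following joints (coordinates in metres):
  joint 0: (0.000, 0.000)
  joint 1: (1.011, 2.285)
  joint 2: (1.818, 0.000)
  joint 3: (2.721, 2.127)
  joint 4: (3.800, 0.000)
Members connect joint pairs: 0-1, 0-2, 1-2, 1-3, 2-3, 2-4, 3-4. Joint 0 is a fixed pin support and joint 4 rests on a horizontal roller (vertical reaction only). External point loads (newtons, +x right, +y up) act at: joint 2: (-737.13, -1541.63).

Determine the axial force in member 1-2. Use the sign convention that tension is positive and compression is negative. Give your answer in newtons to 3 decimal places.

N=5 nodes, M=7 members, R=3 reactions → 2N=10, M+R=10
member 0 (0-1): L=2.4987, (cx,cy)=(0.4046,0.9145)
member 1 (0-2): L=1.8180, (cx,cy)=(1.0000,0.0000)
member 2 (1-2): L=2.4233, (cx,cy)=(0.3330,-0.9429)
member 3 (1-3): L=1.7173, (cx,cy)=(0.9958,-0.0920)
member 4 (2-3): L=2.3107, (cx,cy)=(0.3908,0.9205)
member 5 (2-4): L=1.9820, (cx,cy)=(1.0000,0.0000)
member 6 (3-4): L=2.3850, (cx,cy)=(0.4524,-0.8918)
solve A·x = −loads:
  F[0-1] = -879.2709 N (compression)
  F[0-2] = -381.3634 N (compression)
  F[1-2] = +917.5595 N (tension)
  F[1-3] = -664.1441 N (compression)
  F[2-3] = +734.8787 N (tension)
  F[2-4] = +374.1488 N (tension)
  F[3-4] = -827.0216 N (compression)
  Rx@0 = +737.1300 N
  Ry@0 = +804.0818 N
  Ry@4 = +737.5482 N

917.560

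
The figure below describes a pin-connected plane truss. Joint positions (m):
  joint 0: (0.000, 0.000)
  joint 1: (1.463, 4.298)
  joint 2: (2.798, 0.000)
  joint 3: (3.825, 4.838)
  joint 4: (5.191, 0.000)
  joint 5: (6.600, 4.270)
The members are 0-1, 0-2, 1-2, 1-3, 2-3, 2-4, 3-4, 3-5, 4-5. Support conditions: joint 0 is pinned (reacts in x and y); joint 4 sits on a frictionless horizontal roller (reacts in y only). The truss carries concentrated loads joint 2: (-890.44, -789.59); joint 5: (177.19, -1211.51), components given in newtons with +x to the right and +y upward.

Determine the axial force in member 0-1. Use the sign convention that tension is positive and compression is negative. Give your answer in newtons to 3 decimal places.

N=6 nodes, M=9 members, R=3 reactions → 2N=12, M+R=12
member 0 (0-1): L=4.5402, (cx,cy)=(0.3222,0.9467)
member 1 (0-2): L=2.7980, (cx,cy)=(1.0000,0.0000)
member 2 (1-2): L=4.5006, (cx,cy)=(0.2966,-0.9550)
member 3 (1-3): L=2.4229, (cx,cy)=(0.9748,0.2229)
member 4 (2-3): L=4.9458, (cx,cy)=(0.2077,0.9782)
member 5 (2-4): L=2.3930, (cx,cy)=(1.0000,0.0000)
member 6 (3-4): L=5.0271, (cx,cy)=(0.2717,-0.9624)
member 7 (3-5): L=2.8325, (cx,cy)=(0.9797,-0.2005)
member 8 (4-5): L=4.4965, (cx,cy)=(0.3134,0.9496)
solve A·x = −loads:
  F[0-1] = +116.8329 N (tension)
  F[0-2] = -750.8976 N (compression)
  F[1-2] = -99.7197 N (compression)
  F[1-3] = +68.9619 N (tension)
  F[2-3] = +904.5377 N (tension)
  F[2-4] = -77.8654 N (compression)
  F[3-4] = -1050.3330 N (compression)
  F[3-5] = +551.6621 N (tension)
  F[4-5] = -1159.2732 N (compression)
  Rx@0 = +713.2500 N
  Ry@0 = -110.6010 N
  Ry@4 = +2111.7010 N

116.833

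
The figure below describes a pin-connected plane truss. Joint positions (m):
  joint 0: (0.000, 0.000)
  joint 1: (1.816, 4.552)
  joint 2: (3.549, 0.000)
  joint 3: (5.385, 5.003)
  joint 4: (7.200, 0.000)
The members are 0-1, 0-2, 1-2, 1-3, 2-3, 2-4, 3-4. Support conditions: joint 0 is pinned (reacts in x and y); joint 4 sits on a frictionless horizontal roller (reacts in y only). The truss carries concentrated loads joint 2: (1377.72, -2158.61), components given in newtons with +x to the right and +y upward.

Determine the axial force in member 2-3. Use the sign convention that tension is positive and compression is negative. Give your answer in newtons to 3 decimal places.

1243.002

N=5 nodes, M=7 members, R=3 reactions → 2N=10, M+R=10
member 0 (0-1): L=4.9009, (cx,cy)=(0.3705,0.9288)
member 1 (0-2): L=3.5490, (cx,cy)=(1.0000,0.0000)
member 2 (1-2): L=4.8707, (cx,cy)=(0.3558,-0.9346)
member 3 (1-3): L=3.5974, (cx,cy)=(0.9921,0.1254)
member 4 (2-3): L=5.3292, (cx,cy)=(0.3445,0.9388)
member 5 (2-4): L=3.6510, (cx,cy)=(1.0000,0.0000)
member 6 (3-4): L=5.3221, (cx,cy)=(0.3410,-0.9401)
solve A·x = −loads:
  F[0-1] = -1178.4869 N (compression)
  F[0-2] = +1814.4038 N (tension)
  F[1-2] = +1061.1418 N (tension)
  F[1-3] = -820.7122 N (compression)
  F[2-3] = +1243.0016 N (tension)
  F[2-4] = +386.0058 N (tension)
  F[3-4] = -1131.8693 N (compression)
  Rx@0 = -1377.7200 N
  Ry@0 = +1094.5952 N
  Ry@4 = +1064.0148 N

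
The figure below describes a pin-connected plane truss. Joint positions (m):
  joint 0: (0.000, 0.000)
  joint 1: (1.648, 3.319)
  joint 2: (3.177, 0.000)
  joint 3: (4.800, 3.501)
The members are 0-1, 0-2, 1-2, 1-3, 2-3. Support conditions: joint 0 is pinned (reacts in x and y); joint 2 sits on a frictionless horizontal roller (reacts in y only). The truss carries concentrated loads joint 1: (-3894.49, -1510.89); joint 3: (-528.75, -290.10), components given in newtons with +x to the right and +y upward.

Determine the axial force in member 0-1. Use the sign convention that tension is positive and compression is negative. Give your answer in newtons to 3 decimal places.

N=4 nodes, M=5 members, R=3 reactions → 2N=8, M+R=8
member 0 (0-1): L=3.7056, (cx,cy)=(0.4447,0.8957)
member 1 (0-2): L=3.1770, (cx,cy)=(1.0000,0.0000)
member 2 (1-2): L=3.6543, (cx,cy)=(0.4184,-0.9083)
member 3 (1-3): L=3.1573, (cx,cy)=(0.9983,0.0576)
member 4 (2-3): L=3.8589, (cx,cy)=(0.4206,0.9073)
solve A·x = −loads:
  F[0-1] = -5839.4380 N (compression)
  F[0-2] = -1826.2716 N (compression)
  F[1-2] = +4069.2288 N (tension)
  F[1-3] = -405.7835 N (compression)
  F[2-3] = -293.9738 N (compression)
  Rx@0 = +4423.2400 N
  Ry@0 = +5230.1809 N
  Ry@2 = -3429.1909 N

-5839.438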